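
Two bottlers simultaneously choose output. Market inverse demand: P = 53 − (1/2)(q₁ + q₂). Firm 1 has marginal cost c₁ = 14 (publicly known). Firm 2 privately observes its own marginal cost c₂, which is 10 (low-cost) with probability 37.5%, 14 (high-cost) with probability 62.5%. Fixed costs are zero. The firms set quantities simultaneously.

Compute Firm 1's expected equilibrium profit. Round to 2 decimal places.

312.50

Each type of Firm 2 best-responds to q₁; Firm 1 best-responds to the expected q₂ over Firm 2's types.
Firm 2 with cost c maximizes (53 − (1/2)(q₁+q₂) − c)·q₂, giving q₂(c) = (53 − c − (1/2)q₁).
E[c₂] = 0.375·10 + 0.625·14 = 12.5
Firm 1's FOC against E[q₂] yields q₁ = (53 − 2·14 + E[c₂])/(3/2) = (53 − 28 + 12.5)/(3/2) = 25.
E[P] = 53 − (1/2)·(q₁ + E[q₂]) = 26.5; Firm 1's expected profit = (E[P] − 14)·q₁ = (26.5 − 14)·25 = 312.5.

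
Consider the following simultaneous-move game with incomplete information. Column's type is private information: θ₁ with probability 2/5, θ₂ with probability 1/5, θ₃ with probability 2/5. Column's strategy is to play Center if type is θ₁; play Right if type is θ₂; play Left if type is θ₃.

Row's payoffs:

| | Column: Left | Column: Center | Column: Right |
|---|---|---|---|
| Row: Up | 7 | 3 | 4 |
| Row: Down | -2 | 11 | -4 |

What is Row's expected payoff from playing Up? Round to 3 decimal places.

Take the expectation over Column's type, weighting each type's action by its prior probability.
E[Up] = 2/5·3 + 1/5·4 + 2/5·7 = 6/5 + 4/5 + 14/5 = 24/5

4.800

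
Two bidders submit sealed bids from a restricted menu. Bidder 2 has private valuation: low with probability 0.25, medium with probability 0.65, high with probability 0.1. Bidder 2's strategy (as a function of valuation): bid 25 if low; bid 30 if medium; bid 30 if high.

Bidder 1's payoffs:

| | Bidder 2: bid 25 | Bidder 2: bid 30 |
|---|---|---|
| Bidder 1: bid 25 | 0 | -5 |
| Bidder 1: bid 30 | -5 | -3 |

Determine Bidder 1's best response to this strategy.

bid 30

Compute Bidder 1's expected payoff for each action, taking the expectation over Bidder 2's type.
E[bid 25] = 0.25·(0) + 0.65·(-5) + 0.1·(-5) = -3.75
E[bid 30] = 0.25·(-5) + 0.65·(-3) + 0.1·(-3) = -3.5
Best response: bid 30 (-3.5 is the largest).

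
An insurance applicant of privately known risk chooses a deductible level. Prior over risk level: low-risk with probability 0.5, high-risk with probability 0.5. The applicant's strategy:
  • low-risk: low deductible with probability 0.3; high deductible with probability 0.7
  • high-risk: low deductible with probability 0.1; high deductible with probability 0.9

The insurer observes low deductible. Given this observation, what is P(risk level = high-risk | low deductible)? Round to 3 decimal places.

0.250

Apply Bayes' rule using the sender's strategy as the likelihood.
P(low deductible) = 0.5·0.3 + 0.5·0.1 = 0.2
P(high-risk | low deductible) = (0.5·0.1) / 0.2 = 0.05 / 0.2 = 0.25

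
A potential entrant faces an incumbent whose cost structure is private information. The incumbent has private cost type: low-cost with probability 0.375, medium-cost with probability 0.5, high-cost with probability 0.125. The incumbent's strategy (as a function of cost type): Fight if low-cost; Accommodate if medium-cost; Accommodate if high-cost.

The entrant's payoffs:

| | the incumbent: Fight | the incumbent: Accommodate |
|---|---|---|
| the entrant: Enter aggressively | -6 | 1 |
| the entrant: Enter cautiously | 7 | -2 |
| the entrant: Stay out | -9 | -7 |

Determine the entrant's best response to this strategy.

E[Enter aggressively] = 0.375·(-6) + 0.5·(1) + 0.125·(1) = -1.625
E[Enter cautiously] = 0.375·(7) + 0.5·(-2) + 0.125·(-2) = 1.375
E[Stay out] = 0.375·(-9) + 0.5·(-7) + 0.125·(-7) = -7.75
Best response: Enter cautiously (1.375 is the largest).

Enter cautiously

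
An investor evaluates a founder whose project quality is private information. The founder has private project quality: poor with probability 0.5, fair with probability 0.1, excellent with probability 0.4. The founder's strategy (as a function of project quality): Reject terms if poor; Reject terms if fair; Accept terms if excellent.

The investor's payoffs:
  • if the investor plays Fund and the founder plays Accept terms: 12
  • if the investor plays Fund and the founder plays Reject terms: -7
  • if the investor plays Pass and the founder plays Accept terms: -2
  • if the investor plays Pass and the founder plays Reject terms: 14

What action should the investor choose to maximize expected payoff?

Pass

E[Fund] = 0.5·(-7) + 0.1·(-7) + 0.4·(12) = 0.6
E[Pass] = 0.5·(14) + 0.1·(14) + 0.4·(-2) = 7.6
Best response: Pass (7.6 is the largest).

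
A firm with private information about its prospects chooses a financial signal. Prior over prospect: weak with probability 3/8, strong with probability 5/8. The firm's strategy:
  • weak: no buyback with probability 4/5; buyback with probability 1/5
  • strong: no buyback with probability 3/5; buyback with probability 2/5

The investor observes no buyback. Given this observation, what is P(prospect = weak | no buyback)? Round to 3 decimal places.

0.444

P(no buyback) = (3/8)·(4/5) + (5/8)·(3/5) = 27/40
P(weak | no buyback) = ((3/8)·(4/5)) / (27/40) = (3/10) / (27/40) = 4/9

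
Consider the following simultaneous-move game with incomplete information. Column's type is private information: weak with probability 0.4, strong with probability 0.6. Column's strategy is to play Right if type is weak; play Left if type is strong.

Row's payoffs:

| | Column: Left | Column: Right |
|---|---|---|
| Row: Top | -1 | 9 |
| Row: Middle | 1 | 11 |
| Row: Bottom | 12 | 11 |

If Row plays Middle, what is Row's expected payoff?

Take the expectation over Column's type, weighting each type's action by its prior probability.
E[Middle] = 0.4·11 + 0.6·1 = 4.4 + 0.6 = 5

5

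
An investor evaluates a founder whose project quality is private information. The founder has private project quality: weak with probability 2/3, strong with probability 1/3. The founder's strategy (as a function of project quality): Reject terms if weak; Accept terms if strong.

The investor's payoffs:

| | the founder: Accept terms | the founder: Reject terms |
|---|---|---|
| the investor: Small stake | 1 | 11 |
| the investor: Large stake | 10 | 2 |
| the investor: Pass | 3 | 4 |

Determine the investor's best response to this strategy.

E[Small stake] = 2/3·(11) + 1/3·(1) = 23/3
E[Large stake] = 2/3·(2) + 1/3·(10) = 14/3
E[Pass] = 2/3·(4) + 1/3·(3) = 11/3
Best response: Small stake (23/3 is the largest).

Small stake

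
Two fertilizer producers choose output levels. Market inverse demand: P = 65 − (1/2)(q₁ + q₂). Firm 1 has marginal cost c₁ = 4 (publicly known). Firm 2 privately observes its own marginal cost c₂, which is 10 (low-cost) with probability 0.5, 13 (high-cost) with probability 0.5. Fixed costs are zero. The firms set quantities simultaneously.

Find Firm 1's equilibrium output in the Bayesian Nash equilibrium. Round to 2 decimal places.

Type-c best response for Firm 2: q₂(c) = (65 − c) − q₁/2.
Firm 1 maximizes expected profit; its first-order condition is 65 − q₁ − (1/2)E[q₂] − 4 = 0.
Substituting E[q₂] and solving: E[c₂] = 11.5, so q₁ = (65 − 2·4 + 11.5)/(3/2) = 45.6667.

45.67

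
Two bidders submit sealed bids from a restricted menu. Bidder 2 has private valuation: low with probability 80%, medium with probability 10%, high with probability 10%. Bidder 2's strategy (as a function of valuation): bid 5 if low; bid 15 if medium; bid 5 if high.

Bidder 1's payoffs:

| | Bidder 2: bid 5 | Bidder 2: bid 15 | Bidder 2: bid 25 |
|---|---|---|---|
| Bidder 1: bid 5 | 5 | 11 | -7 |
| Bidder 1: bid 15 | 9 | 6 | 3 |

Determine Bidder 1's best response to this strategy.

E[bid 5] = 0.8·(5) + 0.1·(11) + 0.1·(5) = 5.6
E[bid 15] = 0.8·(9) + 0.1·(6) + 0.1·(9) = 8.7
Best response: bid 15 (8.7 is the largest).

bid 15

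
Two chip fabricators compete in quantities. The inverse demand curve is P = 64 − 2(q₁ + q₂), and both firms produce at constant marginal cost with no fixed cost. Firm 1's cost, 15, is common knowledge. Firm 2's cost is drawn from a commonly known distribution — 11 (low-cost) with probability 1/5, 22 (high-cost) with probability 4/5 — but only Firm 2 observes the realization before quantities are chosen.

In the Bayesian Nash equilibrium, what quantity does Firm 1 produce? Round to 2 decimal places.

8.97

Each type of Firm 2 best-responds to q₁; Firm 1 best-responds to the expected q₂ over Firm 2's types.
Firm 2 with cost c maximizes (64 − 2(q₁+q₂) − c)·q₂, giving q₂(c) = (64 − c − 2q₁)/4.
E[c₂] = 1/5·11 + 4/5·22 = 19.8
Firm 1's FOC against E[q₂] yields q₁ = (64 − 2·15 + E[c₂])/6 = (64 − 30 + 19.8)/6 = 8.96667.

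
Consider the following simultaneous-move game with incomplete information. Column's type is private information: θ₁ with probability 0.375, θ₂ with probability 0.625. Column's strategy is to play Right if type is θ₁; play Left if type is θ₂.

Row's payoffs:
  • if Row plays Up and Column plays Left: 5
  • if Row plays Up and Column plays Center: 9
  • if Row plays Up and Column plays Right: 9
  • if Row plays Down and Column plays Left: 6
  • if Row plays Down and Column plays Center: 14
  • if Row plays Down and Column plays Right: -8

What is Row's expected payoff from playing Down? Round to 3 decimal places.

0.750

Take the expectation over Column's type, weighting each type's action by its prior probability.
E[Down] = 0.375·(-8) + 0.625·6 = (-3) + 3.75 = 0.75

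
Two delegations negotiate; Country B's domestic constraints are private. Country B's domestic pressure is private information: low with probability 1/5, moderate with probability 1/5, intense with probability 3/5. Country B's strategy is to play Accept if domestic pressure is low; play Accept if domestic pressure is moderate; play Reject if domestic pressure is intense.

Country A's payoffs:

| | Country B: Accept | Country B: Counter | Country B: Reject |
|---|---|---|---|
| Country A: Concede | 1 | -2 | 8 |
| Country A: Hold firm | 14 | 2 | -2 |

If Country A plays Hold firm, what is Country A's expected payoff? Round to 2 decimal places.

4.40

Take the expectation over Country B's domestic pressure, weighting each type's action by its prior probability.
E[Hold firm] = 1/5·14 + 1/5·14 + 3/5·(-2) = 14/5 + 14/5 + (-6/5) = 22/5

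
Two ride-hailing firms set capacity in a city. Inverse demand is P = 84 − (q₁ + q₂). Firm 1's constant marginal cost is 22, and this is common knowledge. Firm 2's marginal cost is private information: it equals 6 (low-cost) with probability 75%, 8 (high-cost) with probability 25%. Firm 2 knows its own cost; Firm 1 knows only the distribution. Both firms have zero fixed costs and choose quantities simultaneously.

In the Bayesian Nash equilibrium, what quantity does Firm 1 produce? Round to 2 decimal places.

Type-c best response for Firm 2: q₂(c) = (84 − c)/2 − q₁/2.
Firm 1 maximizes expected profit; its first-order condition is 84 − 2q₁ − E[q₂] − 22 = 0.
Substituting E[q₂] and solving: E[c₂] = 6.5, so q₁ = (84 − 2·22 + 6.5)/3 = 15.5.

15.50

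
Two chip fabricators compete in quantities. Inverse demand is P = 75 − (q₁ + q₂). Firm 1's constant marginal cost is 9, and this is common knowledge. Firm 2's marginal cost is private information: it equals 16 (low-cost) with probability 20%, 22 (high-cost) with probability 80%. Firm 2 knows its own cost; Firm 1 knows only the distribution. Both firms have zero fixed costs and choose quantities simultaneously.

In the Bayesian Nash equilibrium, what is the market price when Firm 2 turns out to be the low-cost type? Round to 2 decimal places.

Type-c best response for Firm 2: q₂(c) = (75 − c)/2 − q₁/2.
Firm 1 maximizes expected profit; its first-order condition is 75 − 2q₁ − E[q₂] − 9 = 0.
Substituting E[q₂] and solving: E[c₂] = 20.8, so q₁ = (75 − 2·9 + 20.8)/3 = 25.9333.
q₂(low-cost) = 16.5333, so P = 75 − (25.9333 + 16.5333) = 32.5333.

32.53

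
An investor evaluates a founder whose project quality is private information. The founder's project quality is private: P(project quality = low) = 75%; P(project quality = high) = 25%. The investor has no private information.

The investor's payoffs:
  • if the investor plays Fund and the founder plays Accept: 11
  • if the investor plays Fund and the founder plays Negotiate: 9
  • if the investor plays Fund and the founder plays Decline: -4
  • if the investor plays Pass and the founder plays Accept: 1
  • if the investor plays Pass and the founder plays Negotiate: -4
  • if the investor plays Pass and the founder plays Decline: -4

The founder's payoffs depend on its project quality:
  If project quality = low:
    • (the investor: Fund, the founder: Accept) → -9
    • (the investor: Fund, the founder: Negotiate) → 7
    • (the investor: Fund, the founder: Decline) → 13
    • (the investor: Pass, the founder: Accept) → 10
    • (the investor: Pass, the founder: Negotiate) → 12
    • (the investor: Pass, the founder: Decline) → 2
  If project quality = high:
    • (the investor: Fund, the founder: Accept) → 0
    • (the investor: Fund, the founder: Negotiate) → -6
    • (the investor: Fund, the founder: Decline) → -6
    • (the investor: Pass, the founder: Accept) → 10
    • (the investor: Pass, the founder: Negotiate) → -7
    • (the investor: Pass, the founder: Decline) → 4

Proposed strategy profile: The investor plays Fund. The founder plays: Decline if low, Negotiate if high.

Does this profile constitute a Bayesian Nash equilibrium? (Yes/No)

The investor plays Fund: E[Fund] = 0.75·(-4) + 0.25·(9) = -0.75; E[Pass] = -4. Best-responding. ✓
The founder (project quality low), facing Fund: Accept gives -9, Negotiate gives 7, Decline gives 13. Proposed Decline is best. ✓
The founder (project quality high), facing Fund: Accept gives 0, Negotiate gives -6, Decline gives -6. Proposed Negotiate is not best — profitable deviation exists. ✗

No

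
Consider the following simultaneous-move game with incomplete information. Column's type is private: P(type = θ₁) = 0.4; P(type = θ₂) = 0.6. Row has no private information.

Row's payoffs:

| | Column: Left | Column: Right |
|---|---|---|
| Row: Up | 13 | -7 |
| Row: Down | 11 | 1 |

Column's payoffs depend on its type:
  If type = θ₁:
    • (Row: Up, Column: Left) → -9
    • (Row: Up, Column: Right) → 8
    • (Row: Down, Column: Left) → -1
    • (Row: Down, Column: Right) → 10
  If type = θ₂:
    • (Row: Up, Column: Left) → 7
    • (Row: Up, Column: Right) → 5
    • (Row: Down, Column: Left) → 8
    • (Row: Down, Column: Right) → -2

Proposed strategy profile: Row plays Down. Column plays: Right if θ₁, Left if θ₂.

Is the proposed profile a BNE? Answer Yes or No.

Yes

Row plays Down: E[Down] = 0.4·(1) + 0.6·(11) = 7; E[Up] = 5. Best-responding. ✓
Column (type θ₁), facing Down: Left gives -1, Right gives 10. Proposed Right is best. ✓
Column (type θ₂), facing Down: Left gives 8, Right gives -2. Proposed Left is best. ✓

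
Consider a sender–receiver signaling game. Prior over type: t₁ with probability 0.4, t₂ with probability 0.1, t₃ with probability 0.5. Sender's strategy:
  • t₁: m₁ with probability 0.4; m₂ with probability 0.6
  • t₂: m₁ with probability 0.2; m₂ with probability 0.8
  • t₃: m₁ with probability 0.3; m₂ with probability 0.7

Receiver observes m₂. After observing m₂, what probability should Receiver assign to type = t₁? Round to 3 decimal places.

P(m₂) = 0.4·0.6 + 0.1·0.8 + 0.5·0.7 = 0.67
P(t₁ | m₂) = (0.4·0.6) / 0.67 = 0.24 / 0.67 = 0.358209

0.358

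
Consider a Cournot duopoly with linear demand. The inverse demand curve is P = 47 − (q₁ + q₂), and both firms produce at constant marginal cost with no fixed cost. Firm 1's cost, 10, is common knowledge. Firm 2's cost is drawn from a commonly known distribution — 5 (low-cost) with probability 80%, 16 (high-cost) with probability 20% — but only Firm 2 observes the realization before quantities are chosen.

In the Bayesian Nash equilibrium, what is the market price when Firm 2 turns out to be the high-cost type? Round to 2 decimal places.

25.80

Firm 2 with cost c maximizes (47 − (q₁+q₂) − c)·q₂, giving q₂(c) = (47 − c − q₁)/2.
E[c₂] = 0.8·5 + 0.2·16 = 7.2
Firm 1's FOC against E[q₂] yields q₁ = (47 − 2·10 + E[c₂])/3 = (47 − 20 + 7.2)/3 = 11.4.
q₂(high-cost) = 9.8, so P = 47 − (11.4 + 9.8) = 25.8.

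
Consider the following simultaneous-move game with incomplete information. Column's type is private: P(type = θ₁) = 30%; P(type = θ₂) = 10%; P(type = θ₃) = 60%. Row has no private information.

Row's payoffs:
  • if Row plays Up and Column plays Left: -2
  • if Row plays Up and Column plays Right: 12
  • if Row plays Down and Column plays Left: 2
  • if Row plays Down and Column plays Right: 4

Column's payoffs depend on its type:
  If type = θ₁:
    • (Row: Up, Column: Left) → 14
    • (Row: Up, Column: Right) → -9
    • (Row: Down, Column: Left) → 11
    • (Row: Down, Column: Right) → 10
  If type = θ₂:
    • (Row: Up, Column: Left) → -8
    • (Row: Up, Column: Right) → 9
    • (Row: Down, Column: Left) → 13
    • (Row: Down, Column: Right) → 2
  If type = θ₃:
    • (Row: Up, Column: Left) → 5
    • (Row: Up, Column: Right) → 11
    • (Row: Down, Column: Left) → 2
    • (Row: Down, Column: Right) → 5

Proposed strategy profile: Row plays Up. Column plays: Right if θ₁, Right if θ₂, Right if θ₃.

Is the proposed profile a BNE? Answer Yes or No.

No

A profile is a BNE iff every type of every player is best-responding given beliefs about the other side.
Row plays Up: E[Up] = 0.3·(12) + 0.1·(12) + 0.6·(12) = 12; E[Down] = 4. Best-responding. ✓
Column (type θ₁), facing Up: Left gives 14, Right gives -9. Proposed Right is not best — profitable deviation exists. ✗
Column (type θ₂), facing Up: Left gives -8, Right gives 9. Proposed Right is best. ✓
Column (type θ₃), facing Up: Left gives 5, Right gives 11. Proposed Right is best. ✓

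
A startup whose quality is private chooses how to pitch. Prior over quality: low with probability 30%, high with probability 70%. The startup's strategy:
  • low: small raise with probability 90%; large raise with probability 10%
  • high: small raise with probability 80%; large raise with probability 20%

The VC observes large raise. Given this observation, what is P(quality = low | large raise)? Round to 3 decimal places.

Apply Bayes' rule using the sender's strategy as the likelihood.
P(large raise) = 0.3·0.1 + 0.7·0.2 = 0.17
P(low | large raise) = (0.3·0.1) / 0.17 = 0.03 / 0.17 = 0.176471

0.176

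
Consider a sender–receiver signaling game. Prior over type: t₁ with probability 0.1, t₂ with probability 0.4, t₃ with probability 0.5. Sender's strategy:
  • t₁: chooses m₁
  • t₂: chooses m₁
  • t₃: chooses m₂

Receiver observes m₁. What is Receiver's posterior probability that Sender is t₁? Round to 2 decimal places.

P(m₁) = 0.1·1 + 0.4·1 + 0.5·0 = 0.5
P(t₁ | m₁) = (0.1·1) / 0.5 = 0.1 / 0.5 = 0.2

0.20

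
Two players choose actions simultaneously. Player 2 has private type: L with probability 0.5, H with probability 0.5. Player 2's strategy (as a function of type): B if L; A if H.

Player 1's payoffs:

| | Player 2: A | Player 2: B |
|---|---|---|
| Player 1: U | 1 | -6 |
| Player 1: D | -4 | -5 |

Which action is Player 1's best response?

U

Compute Player 1's expected payoff for each action, taking the expectation over Player 2's type.
E[U] = 0.5·(-6) + 0.5·(1) = -2.5
E[D] = 0.5·(-5) + 0.5·(-4) = -4.5
Best response: U (-2.5 is the largest).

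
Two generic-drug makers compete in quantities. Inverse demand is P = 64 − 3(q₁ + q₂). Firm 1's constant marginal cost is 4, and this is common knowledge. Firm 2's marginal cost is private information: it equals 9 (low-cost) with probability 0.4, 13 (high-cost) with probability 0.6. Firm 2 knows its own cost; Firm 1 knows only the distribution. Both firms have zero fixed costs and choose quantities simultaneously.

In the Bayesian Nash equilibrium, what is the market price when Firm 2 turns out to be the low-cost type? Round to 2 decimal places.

Type-c best response for Firm 2: q₂(c) = (64 − c)/6 − q₁/2.
Firm 1 maximizes expected profit; its first-order condition is 64 − 6q₁ − 3E[q₂] − 4 = 0.
Substituting E[q₂] and solving: E[c₂] = 11.4, so q₁ = (64 − 2·4 + 11.4)/9 = 7.48889.
q₂(low-cost) = 5.42222, so P = 64 − 3·(7.48889 + 5.42222) = 25.2667.

25.27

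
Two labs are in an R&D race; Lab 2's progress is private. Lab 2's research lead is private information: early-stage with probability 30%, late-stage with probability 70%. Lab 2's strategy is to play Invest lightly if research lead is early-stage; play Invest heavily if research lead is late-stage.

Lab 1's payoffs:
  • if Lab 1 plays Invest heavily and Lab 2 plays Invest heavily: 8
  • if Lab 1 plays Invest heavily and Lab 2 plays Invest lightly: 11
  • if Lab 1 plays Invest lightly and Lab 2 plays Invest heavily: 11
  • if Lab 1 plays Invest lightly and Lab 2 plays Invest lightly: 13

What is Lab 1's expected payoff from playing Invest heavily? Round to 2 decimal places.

8.90

Take the expectation over Lab 2's research lead, weighting each type's action by its prior probability.
E[Invest heavily] = 0.3·11 + 0.7·8 = 3.3 + 5.6 = 8.9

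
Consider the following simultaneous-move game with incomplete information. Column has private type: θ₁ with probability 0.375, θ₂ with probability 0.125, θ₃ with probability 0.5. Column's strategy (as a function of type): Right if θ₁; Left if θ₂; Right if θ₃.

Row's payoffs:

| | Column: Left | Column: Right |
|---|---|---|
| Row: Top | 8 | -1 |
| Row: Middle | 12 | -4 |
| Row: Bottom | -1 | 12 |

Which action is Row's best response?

Bottom

Compute Row's expected payoff for each action, taking the expectation over Column's type.
E[Top] = 0.375·(-1) + 0.125·(8) + 0.5·(-1) = 0.125
E[Middle] = 0.375·(-4) + 0.125·(12) + 0.5·(-4) = -2
E[Bottom] = 0.375·(12) + 0.125·(-1) + 0.5·(12) = 10.375
Best response: Bottom (10.375 is the largest).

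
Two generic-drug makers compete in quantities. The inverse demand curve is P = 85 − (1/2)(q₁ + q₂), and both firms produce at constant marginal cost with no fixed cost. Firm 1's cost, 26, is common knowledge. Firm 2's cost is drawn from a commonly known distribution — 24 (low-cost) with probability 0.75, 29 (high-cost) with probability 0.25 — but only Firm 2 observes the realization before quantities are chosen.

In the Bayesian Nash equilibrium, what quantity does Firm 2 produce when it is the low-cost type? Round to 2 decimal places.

Type-c best response for Firm 2: q₂(c) = (85 − c) − q₁/2.
Firm 1 maximizes expected profit; its first-order condition is 85 − q₁ − (1/2)E[q₂] − 26 = 0.
Substituting E[q₂] and solving: E[c₂] = 25.25, so q₁ = (85 − 2·26 + 25.25)/(3/2) = 38.8333.
q₂(low-cost) = (85 − 24 − (1/2)·38.8333) = 41.5833.

41.58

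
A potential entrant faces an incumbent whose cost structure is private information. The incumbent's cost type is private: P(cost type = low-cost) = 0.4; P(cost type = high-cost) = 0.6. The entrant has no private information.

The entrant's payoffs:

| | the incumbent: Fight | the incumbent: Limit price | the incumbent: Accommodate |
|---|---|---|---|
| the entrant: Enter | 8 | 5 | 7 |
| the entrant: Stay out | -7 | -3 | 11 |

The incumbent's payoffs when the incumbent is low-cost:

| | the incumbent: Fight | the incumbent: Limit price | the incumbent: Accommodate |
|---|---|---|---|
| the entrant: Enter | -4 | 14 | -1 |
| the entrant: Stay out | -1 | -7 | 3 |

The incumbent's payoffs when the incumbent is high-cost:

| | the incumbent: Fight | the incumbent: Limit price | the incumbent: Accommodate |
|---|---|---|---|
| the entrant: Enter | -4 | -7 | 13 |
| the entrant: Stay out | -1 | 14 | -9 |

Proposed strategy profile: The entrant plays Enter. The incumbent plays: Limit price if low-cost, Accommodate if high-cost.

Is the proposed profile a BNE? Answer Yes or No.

Yes

The entrant plays Enter: E[Enter] = 0.4·(5) + 0.6·(7) = 6.2; E[Stay out] = 5.4. Best-responding. ✓
The incumbent (cost type low-cost), facing Enter: Fight gives -4, Limit price gives 14, Accommodate gives -1. Proposed Limit price is best. ✓
The incumbent (cost type high-cost), facing Enter: Fight gives -4, Limit price gives -7, Accommodate gives 13. Proposed Accommodate is best. ✓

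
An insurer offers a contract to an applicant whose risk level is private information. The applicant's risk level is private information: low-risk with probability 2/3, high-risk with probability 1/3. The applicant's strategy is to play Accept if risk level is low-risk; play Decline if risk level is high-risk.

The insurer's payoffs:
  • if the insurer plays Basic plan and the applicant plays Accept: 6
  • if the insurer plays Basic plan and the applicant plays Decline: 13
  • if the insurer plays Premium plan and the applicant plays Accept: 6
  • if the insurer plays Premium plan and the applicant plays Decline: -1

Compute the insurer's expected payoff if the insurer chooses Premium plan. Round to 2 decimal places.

E[Premium plan] = 2/3·6 + 1/3·(-1) = 4 + (-1/3) = 11/3

3.67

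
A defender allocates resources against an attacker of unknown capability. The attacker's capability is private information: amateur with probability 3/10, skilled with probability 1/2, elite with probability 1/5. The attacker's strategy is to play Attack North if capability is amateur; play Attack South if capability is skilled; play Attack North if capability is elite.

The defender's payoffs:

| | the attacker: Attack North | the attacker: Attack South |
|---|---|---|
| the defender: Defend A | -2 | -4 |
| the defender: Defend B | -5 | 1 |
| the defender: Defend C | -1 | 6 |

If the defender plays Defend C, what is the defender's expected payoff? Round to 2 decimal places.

Take the expectation over the attacker's capability, weighting each type's action by its prior probability.
E[Defend C] = 3/10·(-1) + 1/2·6 + 1/5·(-1) = (-3/10) + 3 + (-1/5) = 5/2

2.50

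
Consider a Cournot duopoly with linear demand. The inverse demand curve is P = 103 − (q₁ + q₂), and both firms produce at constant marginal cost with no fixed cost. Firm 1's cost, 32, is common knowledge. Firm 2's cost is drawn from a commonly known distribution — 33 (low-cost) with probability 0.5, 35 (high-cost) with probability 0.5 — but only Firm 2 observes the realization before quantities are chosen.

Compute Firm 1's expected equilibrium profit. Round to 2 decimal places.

592.11

Type-c best response for Firm 2: q₂(c) = (103 − c)/2 − q₁/2.
Firm 1 maximizes expected profit; its first-order condition is 103 − 2q₁ − E[q₂] − 32 = 0.
Substituting E[q₂] and solving: E[c₂] = 34, so q₁ = (103 − 2·32 + 34)/3 = 24.3333.
E[P] = 103 − (q₁ + E[q₂]) = 56.3333; Firm 1's expected profit = (E[P] − 32)·q₁ = (56.3333 − 32)·24.3333 = 592.111.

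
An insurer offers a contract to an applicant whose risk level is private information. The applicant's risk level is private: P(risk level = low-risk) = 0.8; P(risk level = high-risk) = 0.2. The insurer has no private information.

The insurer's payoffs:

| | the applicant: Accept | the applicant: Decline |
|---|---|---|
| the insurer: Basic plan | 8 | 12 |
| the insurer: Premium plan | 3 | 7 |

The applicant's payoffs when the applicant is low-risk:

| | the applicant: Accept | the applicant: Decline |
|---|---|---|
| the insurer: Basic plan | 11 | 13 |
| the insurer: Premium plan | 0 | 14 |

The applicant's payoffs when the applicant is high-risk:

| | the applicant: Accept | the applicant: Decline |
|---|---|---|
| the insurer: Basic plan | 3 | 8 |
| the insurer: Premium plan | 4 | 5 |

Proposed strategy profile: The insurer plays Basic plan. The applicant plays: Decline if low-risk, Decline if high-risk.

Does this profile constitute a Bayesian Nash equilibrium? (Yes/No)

A profile is a BNE iff every type of every player is best-responding given beliefs about the other side.
The insurer plays Basic plan: E[Basic plan] = 0.8·(12) + 0.2·(12) = 12; E[Premium plan] = 7. Best-responding. ✓
The applicant (risk level low-risk), facing Basic plan: Accept gives 11, Decline gives 13. Proposed Decline is best. ✓
The applicant (risk level high-risk), facing Basic plan: Accept gives 3, Decline gives 8. Proposed Decline is best. ✓

Yes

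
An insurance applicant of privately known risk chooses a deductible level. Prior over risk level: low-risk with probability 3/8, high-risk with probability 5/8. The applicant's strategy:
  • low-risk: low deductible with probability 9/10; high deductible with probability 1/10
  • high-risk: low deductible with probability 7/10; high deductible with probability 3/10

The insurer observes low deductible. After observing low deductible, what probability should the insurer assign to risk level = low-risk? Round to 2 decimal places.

P(low deductible) = (3/8)·(9/10) + (5/8)·(7/10) = 31/40
P(low-risk | low deductible) = ((3/8)·(9/10)) / (31/40) = (27/80) / (31/40) = 27/62

0.44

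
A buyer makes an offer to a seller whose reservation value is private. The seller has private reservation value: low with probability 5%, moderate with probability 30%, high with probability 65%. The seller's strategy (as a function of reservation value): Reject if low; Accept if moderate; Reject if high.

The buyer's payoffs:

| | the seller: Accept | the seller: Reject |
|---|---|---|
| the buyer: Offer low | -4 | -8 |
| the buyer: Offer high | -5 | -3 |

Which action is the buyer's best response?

Compute the buyer's expected payoff for each action, taking the expectation over the seller's type.
E[Offer low] = 0.05·(-8) + 0.3·(-4) + 0.65·(-8) = -6.8
E[Offer high] = 0.05·(-3) + 0.3·(-5) + 0.65·(-3) = -3.6
Best response: Offer high (-3.6 is the largest).

Offer high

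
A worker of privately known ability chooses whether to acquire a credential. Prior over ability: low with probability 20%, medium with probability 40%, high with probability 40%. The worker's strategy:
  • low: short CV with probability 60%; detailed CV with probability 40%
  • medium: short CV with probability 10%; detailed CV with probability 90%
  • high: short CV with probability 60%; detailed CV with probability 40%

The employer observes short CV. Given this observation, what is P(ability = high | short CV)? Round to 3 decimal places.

P(short CV) = 0.2·0.6 + 0.4·0.1 + 0.4·0.6 = 0.4
P(high | short CV) = (0.4·0.6) / 0.4 = 0.24 / 0.4 = 0.6

0.600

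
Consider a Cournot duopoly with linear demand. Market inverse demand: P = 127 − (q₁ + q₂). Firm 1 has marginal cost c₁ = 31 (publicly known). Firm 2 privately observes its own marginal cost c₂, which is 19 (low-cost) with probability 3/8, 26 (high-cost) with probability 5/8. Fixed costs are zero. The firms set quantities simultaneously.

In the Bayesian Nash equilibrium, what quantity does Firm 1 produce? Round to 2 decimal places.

Firm 2 with cost c maximizes (127 − (q₁+q₂) − c)·q₂, giving q₂(c) = (127 − c − q₁)/2.
E[c₂] = 3/8·19 + 5/8·26 = 23.375
Firm 1's FOC against E[q₂] yields q₁ = (127 − 2·31 + E[c₂])/3 = (127 − 62 + 23.375)/3 = 29.4583.

29.46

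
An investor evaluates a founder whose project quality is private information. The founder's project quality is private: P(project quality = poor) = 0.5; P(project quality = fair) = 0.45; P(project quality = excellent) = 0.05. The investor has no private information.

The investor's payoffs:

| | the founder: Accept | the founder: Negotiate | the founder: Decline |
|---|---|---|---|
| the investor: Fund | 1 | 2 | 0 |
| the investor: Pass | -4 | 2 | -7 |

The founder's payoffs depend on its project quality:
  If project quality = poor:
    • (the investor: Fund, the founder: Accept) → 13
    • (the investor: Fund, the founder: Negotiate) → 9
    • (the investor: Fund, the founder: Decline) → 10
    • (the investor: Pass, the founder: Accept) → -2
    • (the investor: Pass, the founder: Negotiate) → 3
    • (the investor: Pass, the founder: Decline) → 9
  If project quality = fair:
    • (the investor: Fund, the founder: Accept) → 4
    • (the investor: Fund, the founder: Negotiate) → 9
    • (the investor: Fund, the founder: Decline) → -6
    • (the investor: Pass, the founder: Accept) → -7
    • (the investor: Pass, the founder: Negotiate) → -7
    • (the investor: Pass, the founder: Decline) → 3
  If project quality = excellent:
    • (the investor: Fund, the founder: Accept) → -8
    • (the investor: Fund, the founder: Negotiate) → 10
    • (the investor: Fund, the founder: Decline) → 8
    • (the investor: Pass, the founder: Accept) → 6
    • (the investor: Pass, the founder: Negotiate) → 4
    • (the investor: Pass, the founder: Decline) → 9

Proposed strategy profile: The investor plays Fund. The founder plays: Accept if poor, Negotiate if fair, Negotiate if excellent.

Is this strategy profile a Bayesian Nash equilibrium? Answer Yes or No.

Yes

A profile is a BNE iff every type of every player is best-responding given beliefs about the other side.
The investor plays Fund: E[Fund] = 0.5·(1) + 0.45·(2) + 0.05·(2) = 1.5; E[Pass] = -1. Best-responding. ✓
The founder (project quality poor), facing Fund: Accept gives 13, Negotiate gives 9, Decline gives 10. Proposed Accept is best. ✓
The founder (project quality fair), facing Fund: Accept gives 4, Negotiate gives 9, Decline gives -6. Proposed Negotiate is best. ✓
The founder (project quality excellent), facing Fund: Accept gives -8, Negotiate gives 10, Decline gives 8. Proposed Negotiate is best. ✓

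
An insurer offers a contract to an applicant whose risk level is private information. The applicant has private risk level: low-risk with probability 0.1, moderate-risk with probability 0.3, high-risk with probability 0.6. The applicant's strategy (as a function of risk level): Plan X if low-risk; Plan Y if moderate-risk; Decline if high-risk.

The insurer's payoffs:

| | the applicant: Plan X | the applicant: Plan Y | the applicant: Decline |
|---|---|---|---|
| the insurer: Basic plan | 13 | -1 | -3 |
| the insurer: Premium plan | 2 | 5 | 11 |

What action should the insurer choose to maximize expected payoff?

E[Basic plan] = 0.1·(13) + 0.3·(-1) + 0.6·(-3) = -0.8
E[Premium plan] = 0.1·(2) + 0.3·(5) + 0.6·(11) = 8.3
Best response: Premium plan (8.3 is the largest).

Premium plan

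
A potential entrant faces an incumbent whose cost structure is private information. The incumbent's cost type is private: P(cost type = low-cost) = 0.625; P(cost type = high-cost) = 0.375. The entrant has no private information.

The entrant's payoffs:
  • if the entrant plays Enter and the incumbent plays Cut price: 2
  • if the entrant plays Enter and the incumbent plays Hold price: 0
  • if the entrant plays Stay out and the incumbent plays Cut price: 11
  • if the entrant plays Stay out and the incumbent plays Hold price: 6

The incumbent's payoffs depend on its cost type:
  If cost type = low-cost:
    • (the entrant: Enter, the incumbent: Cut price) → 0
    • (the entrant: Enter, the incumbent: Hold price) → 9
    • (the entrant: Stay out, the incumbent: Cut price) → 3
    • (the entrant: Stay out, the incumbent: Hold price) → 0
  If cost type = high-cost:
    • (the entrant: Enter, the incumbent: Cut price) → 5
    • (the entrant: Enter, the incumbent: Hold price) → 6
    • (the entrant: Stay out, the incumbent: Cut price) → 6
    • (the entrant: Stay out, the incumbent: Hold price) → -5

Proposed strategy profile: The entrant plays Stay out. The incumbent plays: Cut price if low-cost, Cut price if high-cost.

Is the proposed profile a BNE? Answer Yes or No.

The entrant plays Stay out: E[Stay out] = 0.625·(11) + 0.375·(11) = 11; E[Enter] = 2. Best-responding. ✓
The incumbent (cost type low-cost), facing Stay out: Cut price gives 3, Hold price gives 0. Proposed Cut price is best. ✓
The incumbent (cost type high-cost), facing Stay out: Cut price gives 6, Hold price gives -5. Proposed Cut price is best. ✓

Yes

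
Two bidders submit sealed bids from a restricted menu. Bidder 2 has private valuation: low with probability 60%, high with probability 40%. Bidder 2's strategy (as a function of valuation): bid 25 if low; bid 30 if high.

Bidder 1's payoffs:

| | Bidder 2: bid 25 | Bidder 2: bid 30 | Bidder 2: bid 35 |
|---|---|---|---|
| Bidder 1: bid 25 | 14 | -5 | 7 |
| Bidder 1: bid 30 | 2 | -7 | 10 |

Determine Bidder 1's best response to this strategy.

bid 25

E[bid 25] = 0.6·(14) + 0.4·(-5) = 6.4
E[bid 30] = 0.6·(2) + 0.4·(-7) = -1.6
Best response: bid 25 (6.4 is the largest).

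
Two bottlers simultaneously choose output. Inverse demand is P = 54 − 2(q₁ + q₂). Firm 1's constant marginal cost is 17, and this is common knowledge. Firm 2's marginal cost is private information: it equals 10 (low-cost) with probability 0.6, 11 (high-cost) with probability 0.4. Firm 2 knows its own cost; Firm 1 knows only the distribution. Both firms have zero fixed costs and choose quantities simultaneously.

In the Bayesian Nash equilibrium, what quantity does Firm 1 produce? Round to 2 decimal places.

5.07

Type-c best response for Firm 2: q₂(c) = (54 − c)/4 − q₁/2.
Firm 1 maximizes expected profit; its first-order condition is 54 − 4q₁ − 2E[q₂] − 17 = 0.
Substituting E[q₂] and solving: E[c₂] = 10.4, so q₁ = (54 − 2·17 + 10.4)/6 = 5.06667.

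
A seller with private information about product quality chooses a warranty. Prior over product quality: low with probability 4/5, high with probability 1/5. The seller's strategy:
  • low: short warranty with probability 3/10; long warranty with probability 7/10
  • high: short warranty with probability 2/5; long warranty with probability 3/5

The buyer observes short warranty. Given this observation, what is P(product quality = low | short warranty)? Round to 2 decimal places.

0.75

P(short warranty) = (4/5)·(3/10) + (1/5)·(2/5) = 8/25
P(low | short warranty) = ((4/5)·(3/10)) / (8/25) = (6/25) / (8/25) = 3/4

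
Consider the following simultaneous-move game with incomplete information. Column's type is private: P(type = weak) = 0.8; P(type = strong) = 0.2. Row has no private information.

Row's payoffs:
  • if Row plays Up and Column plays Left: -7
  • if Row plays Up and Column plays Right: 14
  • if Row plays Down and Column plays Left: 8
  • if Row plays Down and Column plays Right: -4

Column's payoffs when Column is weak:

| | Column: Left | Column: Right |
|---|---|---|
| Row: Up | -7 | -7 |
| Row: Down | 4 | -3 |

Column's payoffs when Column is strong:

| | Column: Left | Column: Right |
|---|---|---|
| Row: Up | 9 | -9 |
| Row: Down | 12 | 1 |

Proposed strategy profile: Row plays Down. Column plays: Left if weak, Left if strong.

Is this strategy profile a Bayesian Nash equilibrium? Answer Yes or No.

Row plays Down: E[Down] = 0.8·(8) + 0.2·(8) = 8; E[Up] = -7. Best-responding. ✓
Column (type weak), facing Down: Left gives 4, Right gives -3. Proposed Left is best. ✓
Column (type strong), facing Down: Left gives 12, Right gives 1. Proposed Left is best. ✓

Yes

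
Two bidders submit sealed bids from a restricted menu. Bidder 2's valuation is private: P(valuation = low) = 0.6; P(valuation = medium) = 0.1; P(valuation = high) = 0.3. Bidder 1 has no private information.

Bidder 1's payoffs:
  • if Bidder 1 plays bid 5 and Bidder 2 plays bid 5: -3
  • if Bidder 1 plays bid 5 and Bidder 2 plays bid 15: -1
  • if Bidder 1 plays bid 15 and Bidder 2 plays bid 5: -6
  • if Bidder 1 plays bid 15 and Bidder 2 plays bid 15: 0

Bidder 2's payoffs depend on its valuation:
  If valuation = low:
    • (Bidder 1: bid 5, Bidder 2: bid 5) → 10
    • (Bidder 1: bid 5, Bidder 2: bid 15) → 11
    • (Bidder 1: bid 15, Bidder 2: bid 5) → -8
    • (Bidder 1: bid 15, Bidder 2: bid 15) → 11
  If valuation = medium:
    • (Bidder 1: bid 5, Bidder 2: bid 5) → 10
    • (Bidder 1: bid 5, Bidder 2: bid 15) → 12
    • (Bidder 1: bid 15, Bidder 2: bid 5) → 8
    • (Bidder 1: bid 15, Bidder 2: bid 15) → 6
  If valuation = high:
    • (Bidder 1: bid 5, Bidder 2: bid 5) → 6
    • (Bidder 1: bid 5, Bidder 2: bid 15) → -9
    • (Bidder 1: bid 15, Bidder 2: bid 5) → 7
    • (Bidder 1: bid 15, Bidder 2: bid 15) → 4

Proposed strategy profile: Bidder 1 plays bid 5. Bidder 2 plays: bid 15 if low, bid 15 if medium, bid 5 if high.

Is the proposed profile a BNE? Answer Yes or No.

Yes

Bidder 1 plays bid 5: E[bid 5] = 0.6·(-1) + 0.1·(-1) + 0.3·(-3) = -1.6; E[bid 15] = -1.8. Best-responding. ✓
Bidder 2 (valuation low), facing bid 5: bid 5 gives 10, bid 15 gives 11. Proposed bid 15 is best. ✓
Bidder 2 (valuation medium), facing bid 5: bid 5 gives 10, bid 15 gives 12. Proposed bid 15 is best. ✓
Bidder 2 (valuation high), facing bid 5: bid 5 gives 6, bid 15 gives -9. Proposed bid 5 is best. ✓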